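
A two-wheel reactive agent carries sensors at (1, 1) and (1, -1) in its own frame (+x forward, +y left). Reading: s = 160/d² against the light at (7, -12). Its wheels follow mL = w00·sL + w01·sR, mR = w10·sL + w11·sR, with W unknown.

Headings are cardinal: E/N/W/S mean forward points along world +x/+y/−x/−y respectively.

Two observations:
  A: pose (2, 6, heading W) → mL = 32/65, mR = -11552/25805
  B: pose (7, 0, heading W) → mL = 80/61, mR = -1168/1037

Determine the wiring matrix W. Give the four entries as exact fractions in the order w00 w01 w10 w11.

1 0 -1/2 -1/2

obs A: pose=(2,6,W) → sL=32/65, sR=160/397, mL=32/65, mR=-11552/25805
obs B: pose=(7,0,W) → sL=80/61, sR=16/17, mL=80/61, mR=-1168/1037
sensor matrix S = [[32/65, 160/397], [80/61, 16/17]]; det S = -1744896/26759785
solve [mL_A; mL_B] = S·[w00; w01] and [mR_A; mR_B] = S·[w10; w11]:
  w00 = 1, w01 = 0, w10 = -1/2, w11 = -1/2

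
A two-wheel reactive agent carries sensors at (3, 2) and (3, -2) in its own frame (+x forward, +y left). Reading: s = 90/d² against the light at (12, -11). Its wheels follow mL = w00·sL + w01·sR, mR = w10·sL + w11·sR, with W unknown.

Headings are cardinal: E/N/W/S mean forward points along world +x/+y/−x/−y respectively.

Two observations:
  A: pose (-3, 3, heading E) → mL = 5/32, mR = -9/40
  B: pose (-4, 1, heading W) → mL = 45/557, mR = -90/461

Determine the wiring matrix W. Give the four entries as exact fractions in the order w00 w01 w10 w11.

obs A: pose=(-3,3,E) → sL=9/40, sR=5/16, mL=5/32, mR=-9/40
obs B: pose=(-4,1,W) → sL=90/461, sR=90/557, mL=45/557, mR=-90/461
sensor matrix S = [[9/40, 5/16], [90/461, 90/557]]; det S = -50643/2054216
solve [mL_A; mL_B] = S·[w00; w01] and [mR_A; mR_B] = S·[w10; w11]:
  w00 = 0, w01 = 1/2, w10 = -1, w11 = 0

0 1/2 -1 0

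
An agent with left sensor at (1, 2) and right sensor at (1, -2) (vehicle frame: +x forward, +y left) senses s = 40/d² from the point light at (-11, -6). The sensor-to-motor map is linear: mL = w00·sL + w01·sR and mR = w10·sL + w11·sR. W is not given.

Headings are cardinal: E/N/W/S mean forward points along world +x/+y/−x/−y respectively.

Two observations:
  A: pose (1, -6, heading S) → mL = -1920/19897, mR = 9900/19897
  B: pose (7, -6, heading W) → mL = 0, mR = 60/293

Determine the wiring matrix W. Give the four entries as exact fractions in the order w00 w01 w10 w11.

obs A: pose=(1,-6,S) → sL=40/197, sR=40/101, mL=-1920/19897, mR=9900/19897
obs B: pose=(7,-6,W) → sL=40/293, sR=40/293, mL=0, mR=60/293
sensor matrix S = [[40/197, 40/101], [40/293, 40/293]]; det S = -153600/5829821
solve [mL_A; mL_B] = S·[w00; w01] and [mR_A; mR_B] = S·[w10; w11]:
  w00 = 1/2, w01 = -1/2, w10 = 1/2, w11 = 1

1/2 -1/2 1/2 1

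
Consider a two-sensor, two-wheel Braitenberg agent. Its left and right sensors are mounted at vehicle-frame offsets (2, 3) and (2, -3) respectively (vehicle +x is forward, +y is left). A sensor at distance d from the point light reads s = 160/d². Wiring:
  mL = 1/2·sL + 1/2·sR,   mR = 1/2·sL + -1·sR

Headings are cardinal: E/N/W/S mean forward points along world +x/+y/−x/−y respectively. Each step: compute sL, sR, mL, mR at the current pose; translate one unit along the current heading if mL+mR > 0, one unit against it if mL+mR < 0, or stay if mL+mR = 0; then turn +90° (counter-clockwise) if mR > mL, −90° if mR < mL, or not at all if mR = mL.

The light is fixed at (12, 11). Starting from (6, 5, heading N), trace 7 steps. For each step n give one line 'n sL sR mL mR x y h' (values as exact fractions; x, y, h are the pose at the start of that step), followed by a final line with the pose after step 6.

n=0: pose=(6,5,N); sL=160/97, sR=32/5; mL=1952/485, mR=-2704/485; mL+mR=-752/485 → advance -1; mR−mL=-48/5 → turn -1·90°
n=1: pose=(6,4,E); sL=5, sR=40/29; mL=185/58, mR=65/58; mL+mR=125/29 → advance +1; mR−mL=-60/29 → turn -1·90°
n=2: pose=(7,4,S); sL=32/17, sR=32/29; mL=736/493, mR=-80/493; mL+mR=656/493 → advance +1; mR−mL=-48/29 → turn -1·90°
n=3: pose=(7,3,W); sL=16/17, sR=80/37; mL=976/629, mR=-1064/629; mL+mR=-88/629 → advance -1; mR−mL=-120/37 → turn -1·90°
n=4: pose=(8,3,N); sL=32/17, sR=160/37; mL=1952/629, mR=-2128/629; mL+mR=-176/629 → advance -1; mR−mL=-240/37 → turn -1·90°
n=5: pose=(8,2,E); sL=4, sR=40/37; mL=94/37, mR=34/37; mL+mR=128/37 → advance +1; mR−mL=-60/37 → turn -1·90°
n=6: pose=(9,2,S); sL=160/121, sR=160/157; mL=22240/18997, mR=-6800/18997; mL+mR=15440/18997 → advance +1; mR−mL=-240/157 → turn -1·90°

0 160/97 32/5 1952/485 -2704/485 6 5 N
1 5 40/29 185/58 65/58 6 4 E
2 32/17 32/29 736/493 -80/493 7 4 S
3 16/17 80/37 976/629 -1064/629 7 3 W
4 32/17 160/37 1952/629 -2128/629 8 3 N
5 4 40/37 94/37 34/37 8 2 E
6 160/121 160/157 22240/18997 -6800/18997 9 2 S
final 9 1 W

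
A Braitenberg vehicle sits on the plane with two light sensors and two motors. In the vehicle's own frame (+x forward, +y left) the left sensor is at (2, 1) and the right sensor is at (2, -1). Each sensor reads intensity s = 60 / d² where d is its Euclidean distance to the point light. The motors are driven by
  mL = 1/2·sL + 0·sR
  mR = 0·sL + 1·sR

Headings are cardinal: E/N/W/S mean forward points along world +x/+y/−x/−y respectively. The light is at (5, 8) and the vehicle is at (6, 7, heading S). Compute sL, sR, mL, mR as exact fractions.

left sensor world pos  = (7, 5); dL² = 13
right sensor world pos = (5, 5); dR² = 9
sL = 60/13 = 60/13
sR = 60/9 = 20/3
mL = 1/2·sL + 0·sR = 30/13
mR = 0·sL + 1·sR = 20/3

60/13 20/3 30/13 20/3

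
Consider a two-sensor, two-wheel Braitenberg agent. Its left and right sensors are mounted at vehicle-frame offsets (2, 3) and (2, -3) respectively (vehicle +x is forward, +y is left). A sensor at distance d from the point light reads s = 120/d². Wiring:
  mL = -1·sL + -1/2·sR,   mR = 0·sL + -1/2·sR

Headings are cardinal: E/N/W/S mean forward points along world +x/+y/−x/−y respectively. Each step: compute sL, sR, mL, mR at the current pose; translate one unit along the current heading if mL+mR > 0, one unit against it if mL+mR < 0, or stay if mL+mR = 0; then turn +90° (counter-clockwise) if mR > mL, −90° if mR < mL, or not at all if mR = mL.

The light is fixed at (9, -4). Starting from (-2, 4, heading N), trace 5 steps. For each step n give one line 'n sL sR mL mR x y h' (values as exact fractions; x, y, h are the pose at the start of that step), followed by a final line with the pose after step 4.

0 15/37 30/41 -1170/1517 -15/41 -2 4 N
1 24/37 120/269 -8676/9953 -60/269 -2 3 W
2 60/37 60/97 -6930/3589 -30/97 -1 3 S
3 24/37 120/89 -4356/3293 -60/89 -1 4 E
4 15/37 30/41 -1170/1517 -15/41 -2 4 N
final -2 3 W

n=0: pose=(-2,4,N); sL=15/37, sR=30/41; mL=-1170/1517, mR=-15/41; mL+mR=-1725/1517 → advance -1; mR−mL=15/37 → turn +1·90°
n=1: pose=(-2,3,W); sL=24/37, sR=120/269; mL=-8676/9953, mR=-60/269; mL+mR=-10896/9953 → advance -1; mR−mL=24/37 → turn +1·90°
n=2: pose=(-1,3,S); sL=60/37, sR=60/97; mL=-6930/3589, mR=-30/97; mL+mR=-8040/3589 → advance -1; mR−mL=60/37 → turn +1·90°
n=3: pose=(-1,4,E); sL=24/37, sR=120/89; mL=-4356/3293, mR=-60/89; mL+mR=-6576/3293 → advance -1; mR−mL=24/37 → turn +1·90°
n=4: pose=(-2,4,N); sL=15/37, sR=30/41; mL=-1170/1517, mR=-15/41; mL+mR=-1725/1517 → advance -1; mR−mL=15/37 → turn +1·90°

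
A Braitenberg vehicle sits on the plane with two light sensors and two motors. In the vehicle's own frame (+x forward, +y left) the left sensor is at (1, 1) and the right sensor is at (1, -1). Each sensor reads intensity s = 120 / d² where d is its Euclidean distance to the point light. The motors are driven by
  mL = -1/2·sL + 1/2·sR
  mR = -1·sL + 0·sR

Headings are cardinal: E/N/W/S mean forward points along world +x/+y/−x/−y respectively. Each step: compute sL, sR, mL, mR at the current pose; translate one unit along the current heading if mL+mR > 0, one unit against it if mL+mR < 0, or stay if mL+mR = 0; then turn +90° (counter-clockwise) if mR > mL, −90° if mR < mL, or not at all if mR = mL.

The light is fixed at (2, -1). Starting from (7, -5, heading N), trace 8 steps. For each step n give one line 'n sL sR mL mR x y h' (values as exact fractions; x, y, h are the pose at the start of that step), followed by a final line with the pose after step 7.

n=0: pose=(7,-5,N); sL=24/5, sR=8/3; mL=-16/15, mR=-24/5; mL+mR=-88/15 → advance -1; mR−mL=-56/15 → turn -1·90°
n=1: pose=(7,-6,E); sL=30/13, sR=5/3; mL=-25/78, mR=-30/13; mL+mR=-205/78 → advance -1; mR−mL=-155/78 → turn -1·90°
n=2: pose=(6,-6,S); sL=120/61, sR=8/3; mL=64/183, mR=-120/61; mL+mR=-296/183 → advance -1; mR−mL=-424/183 → turn -1·90°
n=3: pose=(6,-5,W); sL=60/17, sR=20/3; mL=80/51, mR=-60/17; mL+mR=-100/51 → advance -1; mR−mL=-260/51 → turn -1·90°
n=4: pose=(7,-5,N); sL=24/5, sR=8/3; mL=-16/15, mR=-24/5; mL+mR=-88/15 → advance -1; mR−mL=-56/15 → turn -1·90°
n=5: pose=(7,-6,E); sL=30/13, sR=5/3; mL=-25/78, mR=-30/13; mL+mR=-205/78 → advance -1; mR−mL=-155/78 → turn -1·90°
n=6: pose=(6,-6,S); sL=120/61, sR=8/3; mL=64/183, mR=-120/61; mL+mR=-296/183 → advance -1; mR−mL=-424/183 → turn -1·90°
n=7: pose=(6,-5,W); sL=60/17, sR=20/3; mL=80/51, mR=-60/17; mL+mR=-100/51 → advance -1; mR−mL=-260/51 → turn -1·90°

0 24/5 8/3 -16/15 -24/5 7 -5 N
1 30/13 5/3 -25/78 -30/13 7 -6 E
2 120/61 8/3 64/183 -120/61 6 -6 S
3 60/17 20/3 80/51 -60/17 6 -5 W
4 24/5 8/3 -16/15 -24/5 7 -5 N
5 30/13 5/3 -25/78 -30/13 7 -6 E
6 120/61 8/3 64/183 -120/61 6 -6 S
7 60/17 20/3 80/51 -60/17 6 -5 W
final 7 -5 N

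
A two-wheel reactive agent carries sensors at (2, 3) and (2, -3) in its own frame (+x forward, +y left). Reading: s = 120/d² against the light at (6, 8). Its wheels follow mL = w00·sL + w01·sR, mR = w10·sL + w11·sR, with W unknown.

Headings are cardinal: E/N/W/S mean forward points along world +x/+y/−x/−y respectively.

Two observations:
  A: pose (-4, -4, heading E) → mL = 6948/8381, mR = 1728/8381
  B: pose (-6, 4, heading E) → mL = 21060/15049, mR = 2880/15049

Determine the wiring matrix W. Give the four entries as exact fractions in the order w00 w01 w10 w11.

1/2 1 1/2 -1/2

obs A: pose=(-4,-4,E) → sL=24/29, sR=120/289, mL=6948/8381, mR=1728/8381
obs B: pose=(-6,4,E) → sL=120/101, sR=120/149, mL=21060/15049, mR=2880/15049
sensor matrix S = [[24/29, 120/289], [120/101, 120/149]]; det S = 21841920/126125669
solve [mL_A; mL_B] = S·[w00; w01] and [mR_A; mR_B] = S·[w10; w11]:
  w00 = 1/2, w01 = 1, w10 = 1/2, w11 = -1/2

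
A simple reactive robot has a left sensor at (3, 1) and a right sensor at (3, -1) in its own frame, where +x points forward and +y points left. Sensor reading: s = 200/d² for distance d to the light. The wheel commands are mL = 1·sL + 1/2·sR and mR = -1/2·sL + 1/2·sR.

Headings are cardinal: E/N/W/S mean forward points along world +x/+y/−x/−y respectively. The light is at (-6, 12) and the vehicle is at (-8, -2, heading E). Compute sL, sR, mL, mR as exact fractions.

left sensor world pos  = (-5, -1); dL² = 170
right sensor world pos = (-5, -3); dR² = 226
sL = 200/170 = 20/17
sR = 200/226 = 100/113
mL = 1·sL + 1/2·sR = 3110/1921
mR = -1/2·sL + 1/2·sR = -280/1921

20/17 100/113 3110/1921 -280/1921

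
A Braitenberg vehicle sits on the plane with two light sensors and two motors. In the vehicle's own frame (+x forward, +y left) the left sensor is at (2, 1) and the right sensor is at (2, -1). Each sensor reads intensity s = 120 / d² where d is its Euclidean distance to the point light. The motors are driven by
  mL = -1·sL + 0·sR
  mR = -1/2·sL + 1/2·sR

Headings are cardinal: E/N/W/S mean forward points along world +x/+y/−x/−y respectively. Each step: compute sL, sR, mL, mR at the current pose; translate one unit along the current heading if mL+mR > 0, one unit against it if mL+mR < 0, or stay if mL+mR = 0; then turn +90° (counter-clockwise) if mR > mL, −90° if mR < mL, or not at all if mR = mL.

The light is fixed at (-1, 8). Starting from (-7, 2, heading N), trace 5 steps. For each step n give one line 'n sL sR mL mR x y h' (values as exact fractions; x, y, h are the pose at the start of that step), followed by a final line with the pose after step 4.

n=0: pose=(-7,2,N); sL=24/13, sR=120/41; mL=-24/13, mR=288/533; mL+mR=-696/533 → advance -1; mR−mL=1272/533 → turn +1·90°
n=1: pose=(-7,1,W); sL=15/16, sR=6/5; mL=-15/16, mR=21/160; mL+mR=-129/160 → advance -1; mR−mL=171/160 → turn +1·90°
n=2: pose=(-6,1,S); sL=120/97, sR=40/39; mL=-120/97, mR=-400/3783; mL+mR=-5080/3783 → advance -1; mR−mL=4280/3783 → turn +1·90°
n=3: pose=(-6,2,E); sL=60/17, sR=60/29; mL=-60/17, mR=-360/493; mL+mR=-2100/493 → advance -1; mR−mL=1380/493 → turn +1·90°
n=4: pose=(-7,2,N); sL=24/13, sR=120/41; mL=-24/13, mR=288/533; mL+mR=-696/533 → advance -1; mR−mL=1272/533 → turn +1·90°

0 24/13 120/41 -24/13 288/533 -7 2 N
1 15/16 6/5 -15/16 21/160 -7 1 W
2 120/97 40/39 -120/97 -400/3783 -6 1 S
3 60/17 60/29 -60/17 -360/493 -6 2 E
4 24/13 120/41 -24/13 288/533 -7 2 N
final -7 1 W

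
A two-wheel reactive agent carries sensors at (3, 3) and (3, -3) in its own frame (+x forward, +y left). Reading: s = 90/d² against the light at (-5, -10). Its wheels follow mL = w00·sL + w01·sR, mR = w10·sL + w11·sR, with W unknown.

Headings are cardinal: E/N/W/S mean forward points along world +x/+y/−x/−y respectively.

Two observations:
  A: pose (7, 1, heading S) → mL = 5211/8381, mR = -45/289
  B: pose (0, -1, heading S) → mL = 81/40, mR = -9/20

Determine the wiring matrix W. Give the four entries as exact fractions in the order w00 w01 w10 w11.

1 1/2 -1/2 0

obs A: pose=(7,1,S) → sL=90/289, sR=18/29, mL=5211/8381, mR=-45/289
obs B: pose=(0,-1,S) → sL=9/10, sR=9/4, mL=81/40, mR=-9/20
sensor matrix S = [[90/289, 18/29], [9/10, 9/4]]; det S = 11907/83810
solve [mL_A; mL_B] = S·[w00; w01] and [mR_A; mR_B] = S·[w10; w11]:
  w00 = 1, w01 = 1/2, w10 = -1/2, w11 = 0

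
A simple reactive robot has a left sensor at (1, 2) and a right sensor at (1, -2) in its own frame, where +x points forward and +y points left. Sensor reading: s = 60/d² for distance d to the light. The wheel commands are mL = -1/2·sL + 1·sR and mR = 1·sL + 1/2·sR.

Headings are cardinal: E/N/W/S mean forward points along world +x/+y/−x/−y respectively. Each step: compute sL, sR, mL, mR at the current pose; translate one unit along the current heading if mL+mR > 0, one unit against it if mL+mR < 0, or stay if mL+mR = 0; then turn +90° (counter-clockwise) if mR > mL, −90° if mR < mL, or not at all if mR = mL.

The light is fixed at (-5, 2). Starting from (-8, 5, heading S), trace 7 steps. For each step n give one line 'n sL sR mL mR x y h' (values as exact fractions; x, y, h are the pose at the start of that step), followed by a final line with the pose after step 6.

n=0: pose=(-8,5,S); sL=12, sR=60/29; mL=-114/29, mR=378/29; mL+mR=264/29 → advance +1; mR−mL=492/29 → turn +1·90°
n=1: pose=(-8,4,E); sL=3, sR=15; mL=27/2, mR=21/2; mL+mR=24 → advance +1; mR−mL=-3 → turn -1·90°
n=2: pose=(-7,4,S); sL=60, sR=60/17; mL=-450/17, mR=1050/17; mL+mR=600/17 → advance +1; mR−mL=1500/17 → turn +1·90°
n=3: pose=(-7,3,E); sL=6, sR=30; mL=27, mR=21; mL+mR=48 → advance +1; mR−mL=-6 → turn -1·90°
n=4: pose=(-6,3,S); sL=60, sR=20/3; mL=-70/3, mR=190/3; mL+mR=40 → advance +1; mR−mL=260/3 → turn +1·90°
n=5: pose=(-6,2,E); sL=15, sR=15; mL=15/2, mR=45/2; mL+mR=30 → advance +1; mR−mL=15 → turn +1·90°
n=6: pose=(-5,2,N); sL=12, sR=12; mL=6, mR=18; mL+mR=24 → advance +1; mR−mL=12 → turn +1·90°

0 12 60/29 -114/29 378/29 -8 5 S
1 3 15 27/2 21/2 -8 4 E
2 60 60/17 -450/17 1050/17 -7 4 S
3 6 30 27 21 -7 3 E
4 60 20/3 -70/3 190/3 -6 3 S
5 15 15 15/2 45/2 -6 2 E
6 12 12 6 18 -5 2 N
final -5 3 W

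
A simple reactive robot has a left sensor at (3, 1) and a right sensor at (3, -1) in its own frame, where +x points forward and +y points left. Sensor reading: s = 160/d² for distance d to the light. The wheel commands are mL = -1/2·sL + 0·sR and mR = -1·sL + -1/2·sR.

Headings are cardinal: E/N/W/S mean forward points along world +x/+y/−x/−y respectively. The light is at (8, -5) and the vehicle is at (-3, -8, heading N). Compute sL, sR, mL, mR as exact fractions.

10/9 8/5 -5/9 -86/45

left sensor world pos  = (-4, -5); dL² = 144
right sensor world pos = (-2, -5); dR² = 100
sL = 160/144 = 10/9
sR = 160/100 = 8/5
mL = -1/2·sL + 0·sR = -5/9
mR = -1·sL + -1/2·sR = -86/45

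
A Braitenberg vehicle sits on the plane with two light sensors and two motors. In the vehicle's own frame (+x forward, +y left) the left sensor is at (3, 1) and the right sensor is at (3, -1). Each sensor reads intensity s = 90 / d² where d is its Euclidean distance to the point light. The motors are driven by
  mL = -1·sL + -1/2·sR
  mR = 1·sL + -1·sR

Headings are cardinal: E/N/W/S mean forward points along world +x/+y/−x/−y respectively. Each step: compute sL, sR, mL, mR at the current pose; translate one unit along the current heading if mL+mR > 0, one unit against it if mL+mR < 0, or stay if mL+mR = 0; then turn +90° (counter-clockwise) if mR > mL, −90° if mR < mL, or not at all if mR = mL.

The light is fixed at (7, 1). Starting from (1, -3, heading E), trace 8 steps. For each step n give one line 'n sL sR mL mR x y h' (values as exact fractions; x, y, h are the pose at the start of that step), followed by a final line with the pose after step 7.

n=0: pose=(1,-3,E); sL=5, sR=45/17; mL=-215/34, mR=40/17; mL+mR=-135/34 → advance -1; mR−mL=295/34 → turn +1·90°
n=1: pose=(0,-3,N); sL=18/13, sR=90/37; mL=-1251/481, mR=-504/481; mL+mR=-135/37 → advance -1; mR−mL=747/481 → turn +1·90°
n=2: pose=(0,-4,W); sL=45/68, sR=45/58; mL=-1035/986, mR=-225/1972; mL+mR=-135/116 → advance -1; mR−mL=1845/1972 → turn +1·90°
n=3: pose=(1,-4,S); sL=90/89, sR=90/113; mL=-14175/10057, mR=2160/10057; mL+mR=-135/113 → advance -1; mR−mL=16335/10057 → turn +1·90°
n=4: pose=(1,-3,E); sL=5, sR=45/17; mL=-215/34, mR=40/17; mL+mR=-135/34 → advance -1; mR−mL=295/34 → turn +1·90°
n=5: pose=(0,-3,N); sL=18/13, sR=90/37; mL=-1251/481, mR=-504/481; mL+mR=-135/37 → advance -1; mR−mL=747/481 → turn +1·90°
n=6: pose=(0,-4,W); sL=45/68, sR=45/58; mL=-1035/986, mR=-225/1972; mL+mR=-135/116 → advance -1; mR−mL=1845/1972 → turn +1·90°
n=7: pose=(1,-4,S); sL=90/89, sR=90/113; mL=-14175/10057, mR=2160/10057; mL+mR=-135/113 → advance -1; mR−mL=16335/10057 → turn +1·90°

0 5 45/17 -215/34 40/17 1 -3 E
1 18/13 90/37 -1251/481 -504/481 0 -3 N
2 45/68 45/58 -1035/986 -225/1972 0 -4 W
3 90/89 90/113 -14175/10057 2160/10057 1 -4 S
4 5 45/17 -215/34 40/17 1 -3 E
5 18/13 90/37 -1251/481 -504/481 0 -3 N
6 45/68 45/58 -1035/986 -225/1972 0 -4 W
7 90/89 90/113 -14175/10057 2160/10057 1 -4 S
final 1 -3 E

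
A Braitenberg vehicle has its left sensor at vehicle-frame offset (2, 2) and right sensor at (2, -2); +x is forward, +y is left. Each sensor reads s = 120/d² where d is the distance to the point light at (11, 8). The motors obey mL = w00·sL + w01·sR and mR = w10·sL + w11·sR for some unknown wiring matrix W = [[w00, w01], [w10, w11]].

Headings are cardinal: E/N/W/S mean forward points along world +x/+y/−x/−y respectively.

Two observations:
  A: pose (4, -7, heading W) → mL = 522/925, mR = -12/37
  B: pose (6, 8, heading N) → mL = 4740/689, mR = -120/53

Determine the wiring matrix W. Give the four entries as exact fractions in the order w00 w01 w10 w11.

obs A: pose=(4,-7,W) → sL=12/37, sR=12/25, mL=522/925, mR=-12/37
obs B: pose=(6,8,N) → sL=120/53, sR=120/13, mL=4740/689, mR=-120/53
sensor matrix S = [[12/37, 12/25], [120/53, 120/13]]; det S = 243072/127465
solve [mL_A; mL_B] = S·[w00; w01] and [mR_A; mR_B] = S·[w10; w11]:
  w00 = 1, w01 = 1/2, w10 = -1, w11 = 0

1 1/2 -1 0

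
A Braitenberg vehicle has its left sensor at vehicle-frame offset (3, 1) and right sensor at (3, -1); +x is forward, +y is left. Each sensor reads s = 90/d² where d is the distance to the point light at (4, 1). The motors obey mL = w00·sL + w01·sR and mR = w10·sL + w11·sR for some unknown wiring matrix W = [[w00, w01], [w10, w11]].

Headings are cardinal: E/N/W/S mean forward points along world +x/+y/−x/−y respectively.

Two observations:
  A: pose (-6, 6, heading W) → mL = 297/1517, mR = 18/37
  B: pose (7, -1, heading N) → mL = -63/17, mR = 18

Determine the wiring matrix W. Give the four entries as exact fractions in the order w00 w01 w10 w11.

-1/2 1 1 0

obs A: pose=(-6,6,W) → sL=18/37, sR=18/41, mL=297/1517, mR=18/37
obs B: pose=(7,-1,N) → sL=18, sR=90/17, mL=-63/17, mR=18
sensor matrix S = [[18/37, 18/41], [18, 90/17]]; det S = -137376/25789
solve [mL_A; mL_B] = S·[w00; w01] and [mR_A; mR_B] = S·[w10; w11]:
  w00 = -1/2, w01 = 1, w10 = 1, w11 = 0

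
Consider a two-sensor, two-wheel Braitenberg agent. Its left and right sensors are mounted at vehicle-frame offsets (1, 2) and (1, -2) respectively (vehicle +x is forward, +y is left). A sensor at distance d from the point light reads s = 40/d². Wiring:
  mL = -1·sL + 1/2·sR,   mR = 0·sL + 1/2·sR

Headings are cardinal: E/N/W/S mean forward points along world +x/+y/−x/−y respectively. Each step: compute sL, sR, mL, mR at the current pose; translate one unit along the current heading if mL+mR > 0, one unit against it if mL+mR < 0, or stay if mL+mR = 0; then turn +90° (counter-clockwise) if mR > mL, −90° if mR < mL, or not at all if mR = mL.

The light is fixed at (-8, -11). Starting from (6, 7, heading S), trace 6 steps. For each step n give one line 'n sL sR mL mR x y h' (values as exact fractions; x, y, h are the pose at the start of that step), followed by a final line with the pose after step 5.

0 8/109 40/433 -1284/47197 20/433 6 7 S
1 20/293 4/45 -314/13185 2/45 6 6 E
2 40/493 40/613 -14660/302209 20/613 7 6 N
3 5/49 1/13 -81/1274 1/26 7 5 W
4 40/549 40/421 -5860/231129 20/421 8 5 S
5 20/289 20/229 -1690/66181 10/229 8 4 E
final 9 4 N

n=0: pose=(6,7,S); sL=8/109, sR=40/433; mL=-1284/47197, mR=20/433; mL+mR=896/47197 → advance +1; mR−mL=8/109 → turn +1·90°
n=1: pose=(6,6,E); sL=20/293, sR=4/45; mL=-314/13185, mR=2/45; mL+mR=272/13185 → advance +1; mR−mL=20/293 → turn +1·90°
n=2: pose=(7,6,N); sL=40/493, sR=40/613; mL=-14660/302209, mR=20/613; mL+mR=-4800/302209 → advance -1; mR−mL=40/493 → turn +1·90°
n=3: pose=(7,5,W); sL=5/49, sR=1/13; mL=-81/1274, mR=1/26; mL+mR=-16/637 → advance -1; mR−mL=5/49 → turn +1·90°
n=4: pose=(8,5,S); sL=40/549, sR=40/421; mL=-5860/231129, mR=20/421; mL+mR=5120/231129 → advance +1; mR−mL=40/549 → turn +1·90°
n=5: pose=(8,4,E); sL=20/289, sR=20/229; mL=-1690/66181, mR=10/229; mL+mR=1200/66181 → advance +1; mR−mL=20/289 → turn +1·90°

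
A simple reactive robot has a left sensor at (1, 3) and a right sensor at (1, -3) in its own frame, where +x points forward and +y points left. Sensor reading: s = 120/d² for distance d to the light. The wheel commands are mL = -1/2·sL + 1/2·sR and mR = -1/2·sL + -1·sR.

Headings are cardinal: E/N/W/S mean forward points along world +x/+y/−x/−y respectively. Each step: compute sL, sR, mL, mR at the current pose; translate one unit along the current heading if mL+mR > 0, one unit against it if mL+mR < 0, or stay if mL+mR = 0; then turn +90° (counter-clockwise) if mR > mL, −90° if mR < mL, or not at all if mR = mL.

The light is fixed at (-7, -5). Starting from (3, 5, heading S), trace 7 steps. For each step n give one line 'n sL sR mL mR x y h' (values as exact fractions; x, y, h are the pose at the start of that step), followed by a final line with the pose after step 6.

0 12/25 12/13 72/325 -378/325 3 5 S
1 24/29 120/277 -1584/8033 -6804/8033 3 6 W
2 15/26 6/17 -99/884 -567/884 4 6 N
3 120/313 120/193 7200/60409 -49140/60409 4 5 E
4 12/25 12/13 72/325 -378/325 3 5 S
5 24/29 120/277 -1584/8033 -6804/8033 3 6 W
6 15/26 6/17 -99/884 -567/884 4 6 N
final 4 5 E

n=0: pose=(3,5,S); sL=12/25, sR=12/13; mL=72/325, mR=-378/325; mL+mR=-306/325 → advance -1; mR−mL=-18/13 → turn -1·90°
n=1: pose=(3,6,W); sL=24/29, sR=120/277; mL=-1584/8033, mR=-6804/8033; mL+mR=-8388/8033 → advance -1; mR−mL=-180/277 → turn -1·90°
n=2: pose=(4,6,N); sL=15/26, sR=6/17; mL=-99/884, mR=-567/884; mL+mR=-333/442 → advance -1; mR−mL=-9/17 → turn -1·90°
n=3: pose=(4,5,E); sL=120/313, sR=120/193; mL=7200/60409, mR=-49140/60409; mL+mR=-41940/60409 → advance -1; mR−mL=-180/193 → turn -1·90°
n=4: pose=(3,5,S); sL=12/25, sR=12/13; mL=72/325, mR=-378/325; mL+mR=-306/325 → advance -1; mR−mL=-18/13 → turn -1·90°
n=5: pose=(3,6,W); sL=24/29, sR=120/277; mL=-1584/8033, mR=-6804/8033; mL+mR=-8388/8033 → advance -1; mR−mL=-180/277 → turn -1·90°
n=6: pose=(4,6,N); sL=15/26, sR=6/17; mL=-99/884, mR=-567/884; mL+mR=-333/442 → advance -1; mR−mL=-9/17 → turn -1·90°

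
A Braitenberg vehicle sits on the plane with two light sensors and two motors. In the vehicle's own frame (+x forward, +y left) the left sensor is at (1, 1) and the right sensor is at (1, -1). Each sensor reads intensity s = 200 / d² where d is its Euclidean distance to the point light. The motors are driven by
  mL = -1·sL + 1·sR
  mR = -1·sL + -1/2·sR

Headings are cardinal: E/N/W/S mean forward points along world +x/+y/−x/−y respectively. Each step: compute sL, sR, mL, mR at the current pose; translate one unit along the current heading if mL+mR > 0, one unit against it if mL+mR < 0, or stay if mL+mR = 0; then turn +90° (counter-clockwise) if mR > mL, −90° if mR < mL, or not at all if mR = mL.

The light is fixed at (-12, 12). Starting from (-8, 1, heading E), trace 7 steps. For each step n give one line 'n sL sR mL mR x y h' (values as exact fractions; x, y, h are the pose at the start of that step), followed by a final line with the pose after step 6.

0 8/5 200/169 -352/845 -1852/845 -8 1 E
1 5/4 50/37 15/148 -285/148 -9 1 S
2 8/5 40/17 64/85 -236/85 -9 2 W
3 20/9 100/53 -160/477 -1510/477 -8 2 N
4 8/5 200/169 -352/845 -1852/845 -8 1 E
5 5/4 50/37 15/148 -285/148 -9 1 S
6 8/5 40/17 64/85 -236/85 -9 2 W
final -8 2 N

n=0: pose=(-8,1,E); sL=8/5, sR=200/169; mL=-352/845, mR=-1852/845; mL+mR=-2204/845 → advance -1; mR−mL=-300/169 → turn -1·90°
n=1: pose=(-9,1,S); sL=5/4, sR=50/37; mL=15/148, mR=-285/148; mL+mR=-135/74 → advance -1; mR−mL=-75/37 → turn -1·90°
n=2: pose=(-9,2,W); sL=8/5, sR=40/17; mL=64/85, mR=-236/85; mL+mR=-172/85 → advance -1; mR−mL=-60/17 → turn -1·90°
n=3: pose=(-8,2,N); sL=20/9, sR=100/53; mL=-160/477, mR=-1510/477; mL+mR=-1670/477 → advance -1; mR−mL=-150/53 → turn -1·90°
n=4: pose=(-8,1,E); sL=8/5, sR=200/169; mL=-352/845, mR=-1852/845; mL+mR=-2204/845 → advance -1; mR−mL=-300/169 → turn -1·90°
n=5: pose=(-9,1,S); sL=5/4, sR=50/37; mL=15/148, mR=-285/148; mL+mR=-135/74 → advance -1; mR−mL=-75/37 → turn -1·90°
n=6: pose=(-9,2,W); sL=8/5, sR=40/17; mL=64/85, mR=-236/85; mL+mR=-172/85 → advance -1; mR−mL=-60/17 → turn -1·90°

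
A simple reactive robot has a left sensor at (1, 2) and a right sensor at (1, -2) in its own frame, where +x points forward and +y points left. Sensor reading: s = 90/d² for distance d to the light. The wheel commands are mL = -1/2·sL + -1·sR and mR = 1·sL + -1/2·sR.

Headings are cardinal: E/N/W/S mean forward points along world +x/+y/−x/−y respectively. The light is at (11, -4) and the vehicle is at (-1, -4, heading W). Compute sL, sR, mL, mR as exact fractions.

90/173 90/173 -135/173 45/173

left sensor world pos  = (-2, -6); dL² = 173
right sensor world pos = (-2, -2); dR² = 173
sL = 90/173 = 90/173
sR = 90/173 = 90/173
mL = -1/2·sL + -1·sR = -135/173
mR = 1·sL + -1/2·sR = 45/173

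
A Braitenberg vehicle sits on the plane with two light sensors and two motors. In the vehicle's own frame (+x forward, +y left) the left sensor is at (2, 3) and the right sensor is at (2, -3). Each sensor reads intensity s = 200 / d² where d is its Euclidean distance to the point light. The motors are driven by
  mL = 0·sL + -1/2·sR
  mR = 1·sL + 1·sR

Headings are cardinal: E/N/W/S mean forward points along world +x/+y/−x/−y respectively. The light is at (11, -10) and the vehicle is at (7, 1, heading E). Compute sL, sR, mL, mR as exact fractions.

1 50/17 -25/17 67/17

left sensor world pos  = (9, 4); dL² = 200
right sensor world pos = (9, -2); dR² = 68
sL = 200/200 = 1
sR = 200/68 = 50/17
mL = 0·sL + -1/2·sR = -25/17
mR = 1·sL + 1·sR = 67/17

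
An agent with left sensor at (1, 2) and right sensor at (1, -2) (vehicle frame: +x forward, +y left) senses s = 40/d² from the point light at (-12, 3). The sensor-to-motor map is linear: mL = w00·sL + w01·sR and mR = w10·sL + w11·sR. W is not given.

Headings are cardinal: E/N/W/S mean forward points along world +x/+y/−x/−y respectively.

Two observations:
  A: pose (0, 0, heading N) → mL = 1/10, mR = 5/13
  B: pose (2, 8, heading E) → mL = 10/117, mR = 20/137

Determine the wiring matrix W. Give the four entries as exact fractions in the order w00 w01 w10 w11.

0 1/2 1 0

obs A: pose=(0,0,N) → sL=5/13, sR=1/5, mL=1/10, mR=5/13
obs B: pose=(2,8,E) → sL=20/137, sR=20/117, mL=10/117, mR=20/137
sensor matrix S = [[5/13, 1/5], [20/137, 20/117]]; det S = 7616/208377
solve [mL_A; mL_B] = S·[w00; w01] and [mR_A; mR_B] = S·[w10; w11]:
  w00 = 0, w01 = 1/2, w10 = 1, w11 = 0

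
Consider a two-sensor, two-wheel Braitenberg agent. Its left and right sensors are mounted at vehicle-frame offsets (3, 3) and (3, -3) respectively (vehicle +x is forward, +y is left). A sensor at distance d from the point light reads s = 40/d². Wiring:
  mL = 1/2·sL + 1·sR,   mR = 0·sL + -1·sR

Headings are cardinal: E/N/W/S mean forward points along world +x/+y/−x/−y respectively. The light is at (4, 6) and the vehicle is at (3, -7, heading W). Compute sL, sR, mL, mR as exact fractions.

left sensor world pos  = (0, -10); dL² = 272
right sensor world pos = (0, -4); dR² = 116
sL = 40/272 = 5/34
sR = 40/116 = 10/29
mL = 1/2·sL + 1·sR = 825/1972
mR = 0·sL + -1·sR = -10/29

5/34 10/29 825/1972 -10/29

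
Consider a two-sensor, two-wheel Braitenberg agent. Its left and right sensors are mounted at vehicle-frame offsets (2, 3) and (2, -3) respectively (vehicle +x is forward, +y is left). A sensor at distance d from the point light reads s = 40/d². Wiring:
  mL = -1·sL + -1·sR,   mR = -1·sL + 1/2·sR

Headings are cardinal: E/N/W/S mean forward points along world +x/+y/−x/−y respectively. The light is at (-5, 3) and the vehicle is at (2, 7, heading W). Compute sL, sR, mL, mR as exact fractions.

left sensor world pos  = (0, 4); dL² = 26
right sensor world pos = (0, 10); dR² = 74
sL = 40/26 = 20/13
sR = 40/74 = 20/37
mL = -1·sL + -1·sR = -1000/481
mR = -1·sL + 1/2·sR = -610/481

20/13 20/37 -1000/481 -610/481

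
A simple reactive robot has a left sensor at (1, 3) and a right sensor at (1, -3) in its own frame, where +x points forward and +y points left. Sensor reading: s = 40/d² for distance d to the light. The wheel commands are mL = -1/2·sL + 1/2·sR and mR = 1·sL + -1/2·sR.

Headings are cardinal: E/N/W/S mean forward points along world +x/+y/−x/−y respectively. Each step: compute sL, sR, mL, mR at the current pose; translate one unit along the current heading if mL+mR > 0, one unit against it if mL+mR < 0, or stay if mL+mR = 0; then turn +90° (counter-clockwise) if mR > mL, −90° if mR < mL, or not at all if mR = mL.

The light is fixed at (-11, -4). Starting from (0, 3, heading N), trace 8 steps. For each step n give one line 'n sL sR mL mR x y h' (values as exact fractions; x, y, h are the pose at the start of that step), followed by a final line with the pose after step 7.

0 5/16 2/13 -33/416 49/208 0 3 N
1 8/25 40/221 -384/5525 1268/5525 0 4 W
2 20/109 20/49 600/5341 -110/5341 -1 4 S
3 40/97 40/181 -1680/17557 5300/17557 -1 3 W
4 2/9 5/9 1/6 -1/18 -2 3 S
5 40/73 8/29 -288/2117 868/2117 -2 2 W
6 20/73 4/5 96/365 -46/365 -3 2 S
7 40/53 40/113 -1200/5989 3460/5989 -3 1 W
final -4 1 S

n=0: pose=(0,3,N); sL=5/16, sR=2/13; mL=-33/416, mR=49/208; mL+mR=5/32 → advance +1; mR−mL=131/416 → turn +1·90°
n=1: pose=(0,4,W); sL=8/25, sR=40/221; mL=-384/5525, mR=1268/5525; mL+mR=4/25 → advance +1; mR−mL=1652/5525 → turn +1·90°
n=2: pose=(-1,4,S); sL=20/109, sR=20/49; mL=600/5341, mR=-110/5341; mL+mR=10/109 → advance +1; mR−mL=-710/5341 → turn -1·90°
n=3: pose=(-1,3,W); sL=40/97, sR=40/181; mL=-1680/17557, mR=5300/17557; mL+mR=20/97 → advance +1; mR−mL=6980/17557 → turn +1·90°
n=4: pose=(-2,3,S); sL=2/9, sR=5/9; mL=1/6, mR=-1/18; mL+mR=1/9 → advance +1; mR−mL=-2/9 → turn -1·90°
n=5: pose=(-2,2,W); sL=40/73, sR=8/29; mL=-288/2117, mR=868/2117; mL+mR=20/73 → advance +1; mR−mL=1156/2117 → turn +1·90°
n=6: pose=(-3,2,S); sL=20/73, sR=4/5; mL=96/365, mR=-46/365; mL+mR=10/73 → advance +1; mR−mL=-142/365 → turn -1·90°
n=7: pose=(-3,1,W); sL=40/53, sR=40/113; mL=-1200/5989, mR=3460/5989; mL+mR=20/53 → advance +1; mR−mL=4660/5989 → turn +1·90°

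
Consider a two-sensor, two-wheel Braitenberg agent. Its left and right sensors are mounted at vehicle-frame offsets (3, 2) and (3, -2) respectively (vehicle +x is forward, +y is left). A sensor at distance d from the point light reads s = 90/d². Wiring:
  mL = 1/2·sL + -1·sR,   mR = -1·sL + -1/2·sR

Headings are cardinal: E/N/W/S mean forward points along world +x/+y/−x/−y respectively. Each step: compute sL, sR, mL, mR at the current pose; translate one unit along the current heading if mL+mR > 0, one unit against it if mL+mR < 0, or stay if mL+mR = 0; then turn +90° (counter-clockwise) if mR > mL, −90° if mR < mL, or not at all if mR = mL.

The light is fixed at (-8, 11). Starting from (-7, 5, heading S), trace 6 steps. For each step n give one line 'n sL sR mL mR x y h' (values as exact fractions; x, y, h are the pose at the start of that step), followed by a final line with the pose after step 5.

0 1 45/41 -49/82 -127/82 -7 5 S
1 90/53 90/13 -4185/689 -3555/689 -7 6 W
2 9/8 45/32 -27/32 -117/64 -6 6 S
3 90/37 18 -621/37 -423/37 -6 7 W
4 45/37 9/5 -441/370 -783/370 -5 7 S
5 18/5 90 -441/5 -243/5 -5 8 W
final -4 8 S

n=0: pose=(-7,5,S); sL=1, sR=45/41; mL=-49/82, mR=-127/82; mL+mR=-88/41 → advance -1; mR−mL=-39/41 → turn -1·90°
n=1: pose=(-7,6,W); sL=90/53, sR=90/13; mL=-4185/689, mR=-3555/689; mL+mR=-7740/689 → advance -1; mR−mL=630/689 → turn +1·90°
n=2: pose=(-6,6,S); sL=9/8, sR=45/32; mL=-27/32, mR=-117/64; mL+mR=-171/64 → advance -1; mR−mL=-63/64 → turn -1·90°
n=3: pose=(-6,7,W); sL=90/37, sR=18; mL=-621/37, mR=-423/37; mL+mR=-1044/37 → advance -1; mR−mL=198/37 → turn +1·90°
n=4: pose=(-5,7,S); sL=45/37, sR=9/5; mL=-441/370, mR=-783/370; mL+mR=-612/185 → advance -1; mR−mL=-171/185 → turn -1·90°
n=5: pose=(-5,8,W); sL=18/5, sR=90; mL=-441/5, mR=-243/5; mL+mR=-684/5 → advance -1; mR−mL=198/5 → turn +1·90°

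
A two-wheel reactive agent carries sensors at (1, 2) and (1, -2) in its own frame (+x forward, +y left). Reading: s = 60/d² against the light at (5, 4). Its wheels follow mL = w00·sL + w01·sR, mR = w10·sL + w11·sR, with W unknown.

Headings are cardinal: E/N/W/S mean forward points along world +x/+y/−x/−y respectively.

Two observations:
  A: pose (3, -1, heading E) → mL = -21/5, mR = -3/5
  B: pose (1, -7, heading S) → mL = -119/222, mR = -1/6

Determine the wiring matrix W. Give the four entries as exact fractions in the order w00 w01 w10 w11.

-1/2 -1 0 -1/2

obs A: pose=(3,-1,E) → sL=6, sR=6/5, mL=-21/5, mR=-3/5
obs B: pose=(1,-7,S) → sL=15/37, sR=1/3, mL=-119/222, mR=-1/6
sensor matrix S = [[6, 6/5], [15/37, 1/3]]; det S = 56/37
solve [mL_A; mL_B] = S·[w00; w01] and [mR_A; mR_B] = S·[w10; w11]:
  w00 = -1/2, w01 = -1, w10 = 0, w11 = -1/2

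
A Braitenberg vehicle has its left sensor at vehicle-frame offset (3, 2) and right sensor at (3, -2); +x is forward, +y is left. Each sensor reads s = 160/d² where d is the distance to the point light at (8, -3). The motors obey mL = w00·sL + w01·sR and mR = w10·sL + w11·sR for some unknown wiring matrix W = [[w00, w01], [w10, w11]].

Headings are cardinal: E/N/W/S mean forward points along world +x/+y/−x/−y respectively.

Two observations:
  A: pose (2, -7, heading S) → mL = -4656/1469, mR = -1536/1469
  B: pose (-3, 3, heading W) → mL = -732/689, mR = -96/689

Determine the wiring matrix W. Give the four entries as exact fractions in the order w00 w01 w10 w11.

obs A: pose=(2,-7,S) → sL=32/13, sR=160/113, mL=-4656/1469, mR=-1536/1469
obs B: pose=(-3,3,W) → sL=40/53, sR=8/13, mL=-732/689, mR=-96/689
sensor matrix S = [[32/13, 160/113], [40/53, 8/13]]; det S = 451584/1012141
solve [mL_A; mL_B] = S·[w00; w01] and [mR_A; mR_B] = S·[w10; w11]:
  w00 = -1, w01 = -1/2, w10 = -1, w11 = 1

-1 -1/2 -1 1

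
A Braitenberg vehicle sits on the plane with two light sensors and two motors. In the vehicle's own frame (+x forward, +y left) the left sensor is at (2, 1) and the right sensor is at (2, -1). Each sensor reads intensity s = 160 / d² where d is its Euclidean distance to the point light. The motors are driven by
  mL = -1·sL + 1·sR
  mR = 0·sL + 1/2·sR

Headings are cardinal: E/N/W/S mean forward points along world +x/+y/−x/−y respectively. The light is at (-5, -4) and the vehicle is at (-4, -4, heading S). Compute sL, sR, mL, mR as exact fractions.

left sensor world pos  = (-3, -6); dL² = 8
right sensor world pos = (-5, -6); dR² = 4
sL = 160/8 = 20
sR = 160/4 = 40
mL = -1·sL + 1·sR = 20
mR = 0·sL + 1/2·sR = 20

20 40 20 20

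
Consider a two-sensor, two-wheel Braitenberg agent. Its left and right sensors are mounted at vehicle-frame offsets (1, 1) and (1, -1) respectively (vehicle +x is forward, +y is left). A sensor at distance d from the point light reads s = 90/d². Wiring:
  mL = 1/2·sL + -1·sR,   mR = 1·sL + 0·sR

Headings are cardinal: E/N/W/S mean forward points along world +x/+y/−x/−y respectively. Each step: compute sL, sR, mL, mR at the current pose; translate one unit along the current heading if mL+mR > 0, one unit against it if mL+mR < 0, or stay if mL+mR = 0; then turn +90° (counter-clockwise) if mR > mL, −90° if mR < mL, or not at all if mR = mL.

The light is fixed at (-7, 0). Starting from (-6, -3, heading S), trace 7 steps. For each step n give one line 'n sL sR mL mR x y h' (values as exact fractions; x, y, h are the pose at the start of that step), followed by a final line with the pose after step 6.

0 9/2 45/8 -27/8 9/2 -6 -3 S
1 90/13 90/29 135/377 90/13 -6 -4 E
2 9 5 -1/2 9 -5 -4 N
3 90/17 18 -261/17 90/17 -5 -3 W
4 45/16 9/2 -99/32 45/16 -4 -3 S
5 90/17 18/5 -81/85 90/17 -4 -2 E
6 9 45/13 27/26 9 -3 -2 N
final -3 -1 W

n=0: pose=(-6,-3,S); sL=9/2, sR=45/8; mL=-27/8, mR=9/2; mL+mR=9/8 → advance +1; mR−mL=63/8 → turn +1·90°
n=1: pose=(-6,-4,E); sL=90/13, sR=90/29; mL=135/377, mR=90/13; mL+mR=2745/377 → advance +1; mR−mL=2475/377 → turn +1·90°
n=2: pose=(-5,-4,N); sL=9, sR=5; mL=-1/2, mR=9; mL+mR=17/2 → advance +1; mR−mL=19/2 → turn +1·90°
n=3: pose=(-5,-3,W); sL=90/17, sR=18; mL=-261/17, mR=90/17; mL+mR=-171/17 → advance -1; mR−mL=351/17 → turn +1·90°
n=4: pose=(-4,-3,S); sL=45/16, sR=9/2; mL=-99/32, mR=45/16; mL+mR=-9/32 → advance -1; mR−mL=189/32 → turn +1·90°
n=5: pose=(-4,-2,E); sL=90/17, sR=18/5; mL=-81/85, mR=90/17; mL+mR=369/85 → advance +1; mR−mL=531/85 → turn +1·90°
n=6: pose=(-3,-2,N); sL=9, sR=45/13; mL=27/26, mR=9; mL+mR=261/26 → advance +1; mR−mL=207/26 → turn +1·90°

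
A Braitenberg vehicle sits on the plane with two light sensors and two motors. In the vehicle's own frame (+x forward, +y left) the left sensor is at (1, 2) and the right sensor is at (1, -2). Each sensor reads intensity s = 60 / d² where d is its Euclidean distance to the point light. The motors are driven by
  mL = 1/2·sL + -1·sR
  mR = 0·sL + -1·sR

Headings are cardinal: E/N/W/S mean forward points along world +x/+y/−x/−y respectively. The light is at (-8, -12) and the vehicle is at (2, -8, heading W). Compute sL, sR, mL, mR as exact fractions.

12/17 20/39 -106/663 -20/39

left sensor world pos  = (1, -10); dL² = 85
right sensor world pos = (1, -6); dR² = 117
sL = 60/85 = 12/17
sR = 60/117 = 20/39
mL = 1/2·sL + -1·sR = -106/663
mR = 0·sL + -1·sR = -20/39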